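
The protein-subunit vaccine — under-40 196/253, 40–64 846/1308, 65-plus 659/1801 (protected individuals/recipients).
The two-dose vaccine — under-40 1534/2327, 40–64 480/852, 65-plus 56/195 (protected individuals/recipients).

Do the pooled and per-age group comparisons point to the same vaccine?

No

Under-40: the protein-subunit vaccine 196/253 = 77.5%, the two-dose vaccine 1534/2327 = 65.9% → the protein-subunit vaccine
40–64: the protein-subunit vaccine 846/1308 = 64.7%, the two-dose vaccine 480/852 = 56.3% → the protein-subunit vaccine
65-plus: the protein-subunit vaccine 659/1801 = 36.6%, the two-dose vaccine 56/195 = 28.7% → the protein-subunit vaccine
Overall: the protein-subunit vaccine 1701/3362 = 50.6%, the two-dose vaccine 2070/3374 = 61.4% → the two-dose vaccine
The protein-subunit vaccine wins each age group but the two-dose vaccine wins overall — the comparison reverses. The protein-subunit vaccine's recipients skew toward 65-plus, which has a lower base rate.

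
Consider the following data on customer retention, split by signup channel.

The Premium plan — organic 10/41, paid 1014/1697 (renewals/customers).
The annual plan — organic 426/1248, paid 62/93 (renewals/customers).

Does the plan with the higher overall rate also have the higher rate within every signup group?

Organic: the Premium plan 10/41 = 24.4%, the annual plan 426/1248 = 34.1% → the annual plan
Paid: the Premium plan 1014/1697 = 59.8%, the annual plan 62/93 = 66.7% → the annual plan
Overall: the Premium plan 1024/1738 = 58.9%, the annual plan 488/1341 = 36.4% → the Premium plan
The annual plan wins each signup group but the Premium plan wins overall — the comparison reverses. The annual plan's customers skew toward organic, which has a lower base rate.

No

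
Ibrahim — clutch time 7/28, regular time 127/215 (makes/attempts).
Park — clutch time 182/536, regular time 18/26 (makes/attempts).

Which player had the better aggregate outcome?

Ibrahim

Clutch time: Ibrahim 7/28 = 25.0%, Park 182/536 = 34.0% → Park
Regular time: Ibrahim 127/215 = 59.1%, Park 18/26 = 69.2% → Park
Overall: Ibrahim 134/243 = 55.1%, Park 200/562 = 35.6% → Ibrahim
(Park wins every game group but Ibrahim wins overall — Park's attempts skew toward the low-rate clutch time group.)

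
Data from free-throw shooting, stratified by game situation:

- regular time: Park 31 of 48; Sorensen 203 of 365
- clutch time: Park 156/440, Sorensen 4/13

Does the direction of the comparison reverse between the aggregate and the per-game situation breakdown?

Regular time: Park 31/48 = 64.6%, Sorensen 203/365 = 55.6% → Park
Clutch time: Park 156/440 = 35.5%, Sorensen 4/13 = 30.8% → Park
Overall: Park 187/488 = 38.3%, Sorensen 207/378 = 54.8% → Sorensen
Park wins each game group but Sorensen wins overall — the comparison reverses. Park's attempts skew toward clutch time, which has a lower base rate.

Yes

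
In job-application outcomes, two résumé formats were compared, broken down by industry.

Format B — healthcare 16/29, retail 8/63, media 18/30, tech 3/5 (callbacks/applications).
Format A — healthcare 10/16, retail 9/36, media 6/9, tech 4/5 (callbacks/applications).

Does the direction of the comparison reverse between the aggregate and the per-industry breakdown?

Healthcare: Format B 16/29 = 55.2%, Format A 10/16 = 62.5% → Format A
Retail: Format B 8/63 = 12.7%, Format A 9/36 = 25.0% → Format A
Media: Format B 18/30 = 60.0%, Format A 6/9 = 66.7% → Format A
Tech: Format B 3/5 = 60.0%, Format A 4/5 = 80.0% → Format A
Overall: Format B 45/127 = 35.4%, Format A 29/66 = 43.9% → Format A
Format A wins overall and in every industry group — no reversal.

No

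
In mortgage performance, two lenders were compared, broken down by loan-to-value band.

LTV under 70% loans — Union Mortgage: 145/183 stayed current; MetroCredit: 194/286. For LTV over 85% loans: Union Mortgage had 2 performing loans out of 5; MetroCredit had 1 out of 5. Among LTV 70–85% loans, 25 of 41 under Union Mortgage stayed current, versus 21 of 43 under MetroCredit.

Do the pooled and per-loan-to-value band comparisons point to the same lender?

LTV under 70%: Union Mortgage 145/183 = 79.2%, MetroCredit 194/286 = 67.8% → Union Mortgage
LTV over 85%: Union Mortgage 2/5 = 40.0%, MetroCredit 1/5 = 20.0% → Union Mortgage
LTV 70–85%: Union Mortgage 25/41 = 61.0%, MetroCredit 21/43 = 48.8% → Union Mortgage
Overall: Union Mortgage 172/229 = 75.1%, MetroCredit 216/334 = 64.7% → Union Mortgage
Union Mortgage wins overall and in every loan-to-value group — no reversal.

Yes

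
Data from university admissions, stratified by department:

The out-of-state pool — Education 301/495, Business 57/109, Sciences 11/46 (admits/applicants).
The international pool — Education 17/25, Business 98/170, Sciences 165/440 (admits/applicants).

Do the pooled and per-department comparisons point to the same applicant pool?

Education: the out-of-state pool 301/495 = 60.8%, the international pool 17/25 = 68.0% → the international pool
Business: the out-of-state pool 57/109 = 52.3%, the international pool 98/170 = 57.6% → the international pool
Sciences: the out-of-state pool 11/46 = 23.9%, the international pool 165/440 = 37.5% → the international pool
Overall: the out-of-state pool 369/650 = 56.8%, the international pool 280/635 = 44.1% → the out-of-state pool
The international pool wins each department group but the out-of-state pool wins overall — the comparison reverses. The international pool's applicants skew toward Sciences, which has a lower base rate.

No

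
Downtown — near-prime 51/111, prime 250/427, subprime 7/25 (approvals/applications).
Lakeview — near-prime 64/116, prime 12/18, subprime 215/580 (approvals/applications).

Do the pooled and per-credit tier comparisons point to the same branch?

No

Near-prime: Downtown 51/111 = 45.9%, Lakeview 64/116 = 55.2% → Lakeview
Prime: Downtown 250/427 = 58.5%, Lakeview 12/18 = 66.7% → Lakeview
Subprime: Downtown 7/25 = 28.0%, Lakeview 215/580 = 37.1% → Lakeview
Overall: Downtown 308/563 = 54.7%, Lakeview 291/714 = 40.8% → Downtown
Lakeview wins each credit group but Downtown wins overall — the comparison reverses. Lakeview's applications skew toward subprime, which has a lower base rate.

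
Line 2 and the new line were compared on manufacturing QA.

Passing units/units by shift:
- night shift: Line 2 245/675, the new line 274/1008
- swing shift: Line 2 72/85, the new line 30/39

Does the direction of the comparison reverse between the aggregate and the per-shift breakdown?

No

Night shift: Line 2 245/675 = 36.3%, the new line 274/1008 = 27.2% → Line 2
Swing shift: Line 2 72/85 = 84.7%, the new line 30/39 = 76.9% → Line 2
Overall: Line 2 317/760 = 41.7%, the new line 304/1047 = 29.0% → Line 2
Line 2 wins overall and in every shift group — no reversal.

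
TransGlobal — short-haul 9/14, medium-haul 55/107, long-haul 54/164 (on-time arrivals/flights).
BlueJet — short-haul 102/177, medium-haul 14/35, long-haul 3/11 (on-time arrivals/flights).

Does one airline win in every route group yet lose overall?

Yes

Short-haul: TransGlobal 9/14 = 64.3%, BlueJet 102/177 = 57.6% → TransGlobal
Medium-haul: TransGlobal 55/107 = 51.4%, BlueJet 14/35 = 40.0% → TransGlobal
Long-haul: TransGlobal 54/164 = 32.9%, BlueJet 3/11 = 27.3% → TransGlobal
Overall: TransGlobal 118/285 = 41.4%, BlueJet 119/223 = 53.4% → BlueJet
TransGlobal wins each route group but BlueJet wins overall — the comparison reverses. TransGlobal's flights skew toward long-haul, which has a lower base rate.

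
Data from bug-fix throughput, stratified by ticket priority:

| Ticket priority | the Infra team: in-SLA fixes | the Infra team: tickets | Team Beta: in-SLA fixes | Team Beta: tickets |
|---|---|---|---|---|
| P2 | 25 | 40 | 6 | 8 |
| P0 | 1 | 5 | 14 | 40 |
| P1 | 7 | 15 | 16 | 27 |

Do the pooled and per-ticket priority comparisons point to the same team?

P2: the Infra team 25/40 = 62.5%, Team Beta 6/8 = 75.0% → Team Beta
P0: the Infra team 1/5 = 20.0%, Team Beta 14/40 = 35.0% → Team Beta
P1: the Infra team 7/15 = 46.7%, Team Beta 16/27 = 59.3% → Team Beta
Overall: the Infra team 33/60 = 55.0%, Team Beta 36/75 = 48.0% → the Infra team
Team Beta wins each ticket group but the Infra team wins overall — the comparison reverses. Team Beta's tickets skew toward P0, which has a lower base rate.

No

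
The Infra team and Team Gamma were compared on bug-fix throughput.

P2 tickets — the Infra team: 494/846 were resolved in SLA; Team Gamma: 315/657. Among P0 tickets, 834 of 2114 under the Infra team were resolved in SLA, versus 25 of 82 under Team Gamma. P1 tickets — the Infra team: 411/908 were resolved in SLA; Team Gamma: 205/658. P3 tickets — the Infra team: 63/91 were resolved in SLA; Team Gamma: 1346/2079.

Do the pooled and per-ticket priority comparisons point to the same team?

No

P2: the Infra team 494/846 = 58.4%, Team Gamma 315/657 = 47.9% → the Infra team
P0: the Infra team 834/2114 = 39.5%, Team Gamma 25/82 = 30.5% → the Infra team
P1: the Infra team 411/908 = 45.3%, Team Gamma 205/658 = 31.2% → the Infra team
P3: the Infra team 63/91 = 69.2%, Team Gamma 1346/2079 = 64.7% → the Infra team
Overall: the Infra team 1802/3959 = 45.5%, Team Gamma 1891/3476 = 54.4% → Team Gamma
The Infra team wins each ticket group but Team Gamma wins overall — the comparison reverses. The Infra team's tickets skew toward P0, which has a lower base rate.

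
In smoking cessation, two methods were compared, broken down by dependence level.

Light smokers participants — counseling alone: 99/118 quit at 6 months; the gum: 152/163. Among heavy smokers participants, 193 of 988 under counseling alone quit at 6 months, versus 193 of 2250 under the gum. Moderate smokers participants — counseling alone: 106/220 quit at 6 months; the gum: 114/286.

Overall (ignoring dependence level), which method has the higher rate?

counseling alone

Light smokers: counseling alone 99/118 = 83.9%, the gum 152/163 = 93.3% → the gum
Heavy smokers: counseling alone 193/988 = 19.5%, the gum 193/2250 = 8.6% → counseling alone
Moderate smokers: counseling alone 106/220 = 48.2%, the gum 114/286 = 39.9% → counseling alone
Overall: counseling alone 398/1326 = 30.0%, the gum 459/2699 = 17.0% → counseling alone
(Neither sweeps every dependence group, but counseling alone has the higher pooled rate.)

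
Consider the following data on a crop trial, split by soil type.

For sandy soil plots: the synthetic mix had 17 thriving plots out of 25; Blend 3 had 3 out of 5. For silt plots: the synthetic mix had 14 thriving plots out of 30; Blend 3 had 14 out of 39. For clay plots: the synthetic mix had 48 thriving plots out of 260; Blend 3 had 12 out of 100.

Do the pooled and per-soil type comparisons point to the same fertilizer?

Yes

Sandy soil: the synthetic mix 17/25 = 68.0%, Blend 3 3/5 = 60.0% → the synthetic mix
Silt: the synthetic mix 14/30 = 46.7%, Blend 3 14/39 = 35.9% → the synthetic mix
Clay: the synthetic mix 48/260 = 18.5%, Blend 3 12/100 = 12.0% → the synthetic mix
Overall: the synthetic mix 79/315 = 25.1%, Blend 3 29/144 = 20.1% → the synthetic mix
The synthetic mix wins overall and in every soil group — no reversal.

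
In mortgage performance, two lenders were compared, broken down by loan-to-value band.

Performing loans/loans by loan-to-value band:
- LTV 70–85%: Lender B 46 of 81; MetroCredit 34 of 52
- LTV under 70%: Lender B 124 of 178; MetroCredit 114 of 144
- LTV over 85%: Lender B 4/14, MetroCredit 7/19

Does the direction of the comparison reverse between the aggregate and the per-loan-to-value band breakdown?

LTV 70–85%: Lender B 46/81 = 56.8%, MetroCredit 34/52 = 65.4% → MetroCredit
LTV under 70%: Lender B 124/178 = 69.7%, MetroCredit 114/144 = 79.2% → MetroCredit
LTV over 85%: Lender B 4/14 = 28.6%, MetroCredit 7/19 = 36.8% → MetroCredit
Overall: Lender B 174/273 = 63.7%, MetroCredit 155/215 = 72.1% → MetroCredit
MetroCredit wins overall and in every loan-to-value group — no reversal.

No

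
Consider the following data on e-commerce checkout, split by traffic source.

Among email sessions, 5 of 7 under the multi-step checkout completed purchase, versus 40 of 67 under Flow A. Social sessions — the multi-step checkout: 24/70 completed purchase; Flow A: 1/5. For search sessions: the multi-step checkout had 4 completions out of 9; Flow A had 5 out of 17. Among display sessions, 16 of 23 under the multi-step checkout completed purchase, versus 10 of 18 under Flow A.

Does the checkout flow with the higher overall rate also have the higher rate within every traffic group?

Email: the multi-step checkout 5/7 = 71.4%, Flow A 40/67 = 59.7% → the multi-step checkout
Social: the multi-step checkout 24/70 = 34.3%, Flow A 1/5 = 20.0% → the multi-step checkout
Search: the multi-step checkout 4/9 = 44.4%, Flow A 5/17 = 29.4% → the multi-step checkout
Display: the multi-step checkout 16/23 = 69.6%, Flow A 10/18 = 55.6% → the multi-step checkout
Overall: the multi-step checkout 49/109 = 45.0%, Flow A 56/107 = 52.3% → Flow A
The multi-step checkout wins each traffic group but Flow A wins overall — the comparison reverses. The multi-step checkout's sessions skew toward social, which has a lower base rate.

No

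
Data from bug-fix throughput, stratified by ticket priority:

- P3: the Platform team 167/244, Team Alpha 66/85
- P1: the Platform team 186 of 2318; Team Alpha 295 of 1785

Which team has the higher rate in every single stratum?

Team Alpha

P3: the Platform team 167/244 = 68.4%, Team Alpha 66/85 = 77.6% → Team Alpha
P1: the Platform team 186/2318 = 8.0%, Team Alpha 295/1785 = 16.5% → Team Alpha
Team Alpha has the higher rate in both groups.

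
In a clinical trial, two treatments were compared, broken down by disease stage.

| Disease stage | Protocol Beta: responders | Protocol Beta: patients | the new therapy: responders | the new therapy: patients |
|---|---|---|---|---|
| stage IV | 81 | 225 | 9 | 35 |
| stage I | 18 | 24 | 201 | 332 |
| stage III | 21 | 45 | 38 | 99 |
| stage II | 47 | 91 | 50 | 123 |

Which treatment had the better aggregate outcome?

Stage IV: Protocol Beta 81/225 = 36.0%, the new therapy 9/35 = 25.7% → Protocol Beta
Stage I: Protocol Beta 18/24 = 75.0%, the new therapy 201/332 = 60.5% → Protocol Beta
Stage III: Protocol Beta 21/45 = 46.7%, the new therapy 38/99 = 38.4% → Protocol Beta
Stage II: Protocol Beta 47/91 = 51.6%, the new therapy 50/123 = 40.7% → Protocol Beta
Overall: Protocol Beta 167/385 = 43.4%, the new therapy 298/589 = 50.6% → the new therapy
(Protocol Beta wins every disease group but the new therapy wins overall — Protocol Beta's patients skew toward the low-rate stage IV group.)

the new therapy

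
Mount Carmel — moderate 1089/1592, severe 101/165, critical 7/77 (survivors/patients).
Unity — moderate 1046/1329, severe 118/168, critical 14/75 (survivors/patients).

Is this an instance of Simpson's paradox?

No

Moderate: Mount Carmel 1089/1592 = 68.4%, Unity 1046/1329 = 78.7% → Unity
Severe: Mount Carmel 101/165 = 61.2%, Unity 118/168 = 70.2% → Unity
Critical: Mount Carmel 7/77 = 9.1%, Unity 14/75 = 18.7% → Unity
Overall: Mount Carmel 1197/1834 = 65.3%, Unity 1178/1572 = 74.9% → Unity
Unity wins overall and in every case group — no reversal.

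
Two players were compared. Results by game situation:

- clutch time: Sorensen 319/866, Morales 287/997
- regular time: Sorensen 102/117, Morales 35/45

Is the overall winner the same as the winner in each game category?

Yes

Clutch time: Sorensen 319/866 = 36.8%, Morales 287/997 = 28.8% → Sorensen
Regular time: Sorensen 102/117 = 87.2%, Morales 35/45 = 77.8% → Sorensen
Overall: Sorensen 421/983 = 42.8%, Morales 322/1042 = 30.9% → Sorensen
Sorensen wins overall and in every game group — no reversal.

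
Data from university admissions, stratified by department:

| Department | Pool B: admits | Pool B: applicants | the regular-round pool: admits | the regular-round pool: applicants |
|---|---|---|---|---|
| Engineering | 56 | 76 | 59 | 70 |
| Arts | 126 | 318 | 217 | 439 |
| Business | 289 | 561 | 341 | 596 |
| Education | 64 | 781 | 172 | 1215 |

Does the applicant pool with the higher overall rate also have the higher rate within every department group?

Engineering: Pool B 56/76 = 73.7%, the regular-round pool 59/70 = 84.3% → the regular-round pool
Arts: Pool B 126/318 = 39.6%, the regular-round pool 217/439 = 49.4% → the regular-round pool
Business: Pool B 289/561 = 51.5%, the regular-round pool 341/596 = 57.2% → the regular-round pool
Education: Pool B 64/781 = 8.2%, the regular-round pool 172/1215 = 14.2% → the regular-round pool
Overall: Pool B 535/1736 = 30.8%, the regular-round pool 789/2320 = 34.0% → the regular-round pool
The regular-round pool wins overall and in every department group — no reversal.

Yes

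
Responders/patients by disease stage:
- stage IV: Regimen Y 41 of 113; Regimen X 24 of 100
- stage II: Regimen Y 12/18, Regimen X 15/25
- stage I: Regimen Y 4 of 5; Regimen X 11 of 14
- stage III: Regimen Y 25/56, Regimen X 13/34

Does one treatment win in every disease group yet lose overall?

Stage IV: Regimen Y 41/113 = 36.3%, Regimen X 24/100 = 24.0% → Regimen Y
Stage II: Regimen Y 12/18 = 66.7%, Regimen X 15/25 = 60.0% → Regimen Y
Stage I: Regimen Y 4/5 = 80.0%, Regimen X 11/14 = 78.6% → Regimen Y
Stage III: Regimen Y 25/56 = 44.6%, Regimen X 13/34 = 38.2% → Regimen Y
Overall: Regimen Y 82/192 = 42.7%, Regimen X 63/173 = 36.4% → Regimen Y
Regimen Y wins overall and in every disease group — no reversal.

No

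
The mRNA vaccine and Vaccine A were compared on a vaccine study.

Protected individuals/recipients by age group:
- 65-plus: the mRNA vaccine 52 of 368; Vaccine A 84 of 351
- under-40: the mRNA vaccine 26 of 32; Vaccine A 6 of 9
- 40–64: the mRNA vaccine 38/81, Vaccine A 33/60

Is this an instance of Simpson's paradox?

65-plus: the mRNA vaccine 52/368 = 14.1%, Vaccine A 84/351 = 23.9% → Vaccine A
Under-40: the mRNA vaccine 26/32 = 81.2%, Vaccine A 6/9 = 66.7% → the mRNA vaccine
40–64: the mRNA vaccine 38/81 = 46.9%, Vaccine A 33/60 = 55.0% → Vaccine A
Overall: the mRNA vaccine 116/481 = 24.1%, Vaccine A 123/420 = 29.3% → Vaccine A
Neither sweeps: the mRNA vaccine wins 1 of 3 groups, Vaccine A wins 2. Vaccine A wins overall but not every group — no Simpson reversal.

No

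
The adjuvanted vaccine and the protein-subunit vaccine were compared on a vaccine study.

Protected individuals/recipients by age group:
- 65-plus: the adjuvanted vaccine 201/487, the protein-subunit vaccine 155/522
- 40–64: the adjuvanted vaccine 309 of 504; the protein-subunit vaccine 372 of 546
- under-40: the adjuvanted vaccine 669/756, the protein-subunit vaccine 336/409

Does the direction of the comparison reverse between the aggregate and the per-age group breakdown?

No

65-plus: the adjuvanted vaccine 201/487 = 41.3%, the protein-subunit vaccine 155/522 = 29.7% → the adjuvanted vaccine
40–64: the adjuvanted vaccine 309/504 = 61.3%, the protein-subunit vaccine 372/546 = 68.1% → the protein-subunit vaccine
Under-40: the adjuvanted vaccine 669/756 = 88.5%, the protein-subunit vaccine 336/409 = 82.2% → the adjuvanted vaccine
Overall: the adjuvanted vaccine 1179/1747 = 67.5%, the protein-subunit vaccine 863/1477 = 58.4% → the adjuvanted vaccine
Neither sweeps: the adjuvanted vaccine wins 2 of 3 groups, the protein-subunit vaccine wins 1. The adjuvanted vaccine wins overall but not every group — no Simpson reversal.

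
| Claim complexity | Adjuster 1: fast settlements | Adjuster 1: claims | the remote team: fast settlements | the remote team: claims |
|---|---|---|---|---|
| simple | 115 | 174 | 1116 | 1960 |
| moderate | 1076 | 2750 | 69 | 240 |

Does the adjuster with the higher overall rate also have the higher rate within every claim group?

Simple: Adjuster 1 115/174 = 66.1%, the remote team 1116/1960 = 56.9% → Adjuster 1
Moderate: Adjuster 1 1076/2750 = 39.1%, the remote team 69/240 = 28.8% → Adjuster 1
Overall: Adjuster 1 1191/2924 = 40.7%, the remote team 1185/2200 = 53.9% → the remote team
Adjuster 1 wins each claim group but the remote team wins overall — the comparison reverses. Adjuster 1's claims skew toward moderate, which has a lower base rate.

No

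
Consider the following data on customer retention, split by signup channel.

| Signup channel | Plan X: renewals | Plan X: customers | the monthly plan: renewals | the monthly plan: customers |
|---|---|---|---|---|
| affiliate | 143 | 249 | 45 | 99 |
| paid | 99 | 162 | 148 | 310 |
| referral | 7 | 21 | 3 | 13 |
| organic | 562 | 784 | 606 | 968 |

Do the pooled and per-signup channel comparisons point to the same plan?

Affiliate: Plan X 143/249 = 57.4%, the monthly plan 45/99 = 45.5% → Plan X
Paid: Plan X 99/162 = 61.1%, the monthly plan 148/310 = 47.7% → Plan X
Referral: Plan X 7/21 = 33.3%, the monthly plan 3/13 = 23.1% → Plan X
Organic: Plan X 562/784 = 71.7%, the monthly plan 606/968 = 62.6% → Plan X
Overall: Plan X 811/1216 = 66.7%, the monthly plan 802/1390 = 57.7% → Plan X
Plan X wins overall and in every signup group — no reversal.

Yes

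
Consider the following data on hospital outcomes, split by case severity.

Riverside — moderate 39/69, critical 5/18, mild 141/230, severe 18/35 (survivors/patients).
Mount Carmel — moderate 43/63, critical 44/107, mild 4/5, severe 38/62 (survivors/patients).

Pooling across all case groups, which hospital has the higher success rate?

Moderate: Riverside 39/69 = 56.5%, Mount Carmel 43/63 = 68.3% → Mount Carmel
Critical: Riverside 5/18 = 27.8%, Mount Carmel 44/107 = 41.1% → Mount Carmel
Mild: Riverside 141/230 = 61.3%, Mount Carmel 4/5 = 80.0% → Mount Carmel
Severe: Riverside 18/35 = 51.4%, Mount Carmel 38/62 = 61.3% → Mount Carmel
Overall: Riverside 203/352 = 57.7%, Mount Carmel 129/237 = 54.4% → Riverside
(Mount Carmel wins every case group but Riverside wins overall — Mount Carmel's patients skew toward the low-rate critical group.)

Riverside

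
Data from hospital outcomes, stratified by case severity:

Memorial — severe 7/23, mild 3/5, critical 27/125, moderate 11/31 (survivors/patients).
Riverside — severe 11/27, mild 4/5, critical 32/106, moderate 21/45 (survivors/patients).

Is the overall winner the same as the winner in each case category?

Severe: Memorial 7/23 = 30.4%, Riverside 11/27 = 40.7% → Riverside
Mild: Memorial 3/5 = 60.0%, Riverside 4/5 = 80.0% → Riverside
Critical: Memorial 27/125 = 21.6%, Riverside 32/106 = 30.2% → Riverside
Moderate: Memorial 11/31 = 35.5%, Riverside 21/45 = 46.7% → Riverside
Overall: Memorial 48/184 = 26.1%, Riverside 68/183 = 37.2% → Riverside
Riverside wins overall and in every case group — no reversal.

Yes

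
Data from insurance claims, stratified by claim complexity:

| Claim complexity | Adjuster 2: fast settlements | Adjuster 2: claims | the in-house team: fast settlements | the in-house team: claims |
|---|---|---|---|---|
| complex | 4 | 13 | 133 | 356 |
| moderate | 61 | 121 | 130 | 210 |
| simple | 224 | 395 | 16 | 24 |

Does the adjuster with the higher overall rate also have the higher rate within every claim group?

Complex: Adjuster 2 4/13 = 30.8%, the in-house team 133/356 = 37.4% → the in-house team
Moderate: Adjuster 2 61/121 = 50.4%, the in-house team 130/210 = 61.9% → the in-house team
Simple: Adjuster 2 224/395 = 56.7%, the in-house team 16/24 = 66.7% → the in-house team
Overall: Adjuster 2 289/529 = 54.6%, the in-house team 279/590 = 47.3% → Adjuster 2
The in-house team wins each claim group but Adjuster 2 wins overall — the comparison reverses. The in-house team's claims skew toward complex, which has a lower base rate.

No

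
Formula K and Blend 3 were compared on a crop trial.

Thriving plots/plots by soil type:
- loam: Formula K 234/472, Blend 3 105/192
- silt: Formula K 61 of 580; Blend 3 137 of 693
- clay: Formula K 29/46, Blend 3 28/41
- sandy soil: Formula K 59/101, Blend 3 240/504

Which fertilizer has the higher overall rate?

Loam: Formula K 234/472 = 49.6%, Blend 3 105/192 = 54.7% → Blend 3
Silt: Formula K 61/580 = 10.5%, Blend 3 137/693 = 19.8% → Blend 3
Clay: Formula K 29/46 = 63.0%, Blend 3 28/41 = 68.3% → Blend 3
Sandy soil: Formula K 59/101 = 58.4%, Blend 3 240/504 = 47.6% → Formula K
Overall: Formula K 383/1199 = 31.9%, Blend 3 510/1430 = 35.7% → Blend 3
(Neither sweeps every soil group, but Blend 3 has the higher pooled rate.)

Blend 3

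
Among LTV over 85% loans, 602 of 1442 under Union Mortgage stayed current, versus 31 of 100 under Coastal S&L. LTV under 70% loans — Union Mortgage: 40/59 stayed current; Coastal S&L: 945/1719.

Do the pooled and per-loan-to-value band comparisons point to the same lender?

LTV over 85%: Union Mortgage 602/1442 = 41.7%, Coastal S&L 31/100 = 31.0% → Union Mortgage
LTV under 70%: Union Mortgage 40/59 = 67.8%, Coastal S&L 945/1719 = 55.0% → Union Mortgage
Overall: Union Mortgage 642/1501 = 42.8%, Coastal S&L 976/1819 = 53.7% → Coastal S&L
Union Mortgage wins each loan-to-value group but Coastal S&L wins overall — the comparison reverses. Union Mortgage's loans skew toward LTV over 85%, which has a lower base rate.

No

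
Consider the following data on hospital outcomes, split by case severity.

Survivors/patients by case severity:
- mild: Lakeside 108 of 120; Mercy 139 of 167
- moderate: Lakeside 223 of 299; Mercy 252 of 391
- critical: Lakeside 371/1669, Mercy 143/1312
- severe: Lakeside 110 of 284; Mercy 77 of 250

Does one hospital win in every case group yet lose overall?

Mild: Lakeside 108/120 = 90.0%, Mercy 139/167 = 83.2% → Lakeside
Moderate: Lakeside 223/299 = 74.6%, Mercy 252/391 = 64.5% → Lakeside
Critical: Lakeside 371/1669 = 22.2%, Mercy 143/1312 = 10.9% → Lakeside
Severe: Lakeside 110/284 = 38.7%, Mercy 77/250 = 30.8% → Lakeside
Overall: Lakeside 812/2372 = 34.2%, Mercy 611/2120 = 28.8% → Lakeside
Lakeside wins overall and in every case group — no reversal.

No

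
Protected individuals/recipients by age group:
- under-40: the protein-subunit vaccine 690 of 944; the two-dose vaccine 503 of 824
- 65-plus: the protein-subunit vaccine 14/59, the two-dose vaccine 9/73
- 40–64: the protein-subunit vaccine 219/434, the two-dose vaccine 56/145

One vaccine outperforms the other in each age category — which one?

the protein-subunit vaccine

Under-40: the protein-subunit vaccine 690/944 = 73.1%, the two-dose vaccine 503/824 = 61.0% → the protein-subunit vaccine
65-plus: the protein-subunit vaccine 14/59 = 23.7%, the two-dose vaccine 9/73 = 12.3% → the protein-subunit vaccine
40–64: the protein-subunit vaccine 219/434 = 50.5%, the two-dose vaccine 56/145 = 38.6% → the protein-subunit vaccine
The protein-subunit vaccine has the higher rate in all 3 groups.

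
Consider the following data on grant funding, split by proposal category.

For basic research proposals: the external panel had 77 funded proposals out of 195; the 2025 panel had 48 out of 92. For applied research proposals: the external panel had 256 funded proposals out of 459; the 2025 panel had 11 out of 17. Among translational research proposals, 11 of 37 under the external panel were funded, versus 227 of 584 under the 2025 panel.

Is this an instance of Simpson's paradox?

Yes

Basic research: the external panel 77/195 = 39.5%, the 2025 panel 48/92 = 52.2% → the 2025 panel
Applied research: the external panel 256/459 = 55.8%, the 2025 panel 11/17 = 64.7% → the 2025 panel
Translational research: the external panel 11/37 = 29.7%, the 2025 panel 227/584 = 38.9% → the 2025 panel
Overall: the external panel 344/691 = 49.8%, the 2025 panel 286/693 = 41.3% → the external panel
The 2025 panel wins each proposal group but the external panel wins overall — the comparison reverses. The 2025 panel's proposals skew toward translational research, which has a lower base rate.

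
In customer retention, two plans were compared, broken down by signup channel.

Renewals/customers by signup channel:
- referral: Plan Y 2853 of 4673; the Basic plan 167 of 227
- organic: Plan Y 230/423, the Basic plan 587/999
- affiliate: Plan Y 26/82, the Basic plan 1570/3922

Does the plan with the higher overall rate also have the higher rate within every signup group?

Referral: Plan Y 2853/4673 = 61.1%, the Basic plan 167/227 = 73.6% → the Basic plan
Organic: Plan Y 230/423 = 54.4%, the Basic plan 587/999 = 58.8% → the Basic plan
Affiliate: Plan Y 26/82 = 31.7%, the Basic plan 1570/3922 = 40.0% → the Basic plan
Overall: Plan Y 3109/5178 = 60.0%, the Basic plan 2324/5148 = 45.1% → Plan Y
The Basic plan wins each signup group but Plan Y wins overall — the comparison reverses. The Basic plan's customers skew toward affiliate, which has a lower base rate.

No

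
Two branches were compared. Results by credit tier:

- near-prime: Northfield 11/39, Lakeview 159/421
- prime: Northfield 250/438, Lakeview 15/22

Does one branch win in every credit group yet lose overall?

Yes

Near-prime: Northfield 11/39 = 28.2%, Lakeview 159/421 = 37.8% → Lakeview
Prime: Northfield 250/438 = 57.1%, Lakeview 15/22 = 68.2% → Lakeview
Overall: Northfield 261/477 = 54.7%, Lakeview 174/443 = 39.3% → Northfield
Lakeview wins each credit group but Northfield wins overall — the comparison reverses. Lakeview's applications skew toward near-prime, which has a lower base rate.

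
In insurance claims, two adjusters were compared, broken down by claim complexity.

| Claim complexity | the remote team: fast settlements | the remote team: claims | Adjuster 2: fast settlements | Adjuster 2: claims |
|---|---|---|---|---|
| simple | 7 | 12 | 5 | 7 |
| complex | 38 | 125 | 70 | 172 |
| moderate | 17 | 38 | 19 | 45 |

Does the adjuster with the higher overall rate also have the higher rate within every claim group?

No

Simple: the remote team 7/12 = 58.3%, Adjuster 2 5/7 = 71.4% → Adjuster 2
Complex: the remote team 38/125 = 30.4%, Adjuster 2 70/172 = 40.7% → Adjuster 2
Moderate: the remote team 17/38 = 44.7%, Adjuster 2 19/45 = 42.2% → the remote team
Overall: the remote team 62/175 = 35.4%, Adjuster 2 94/224 = 42.0% → Adjuster 2
Neither sweeps: the remote team wins 1 of 3 groups, Adjuster 2 wins 2. Adjuster 2 wins overall but not every group — no Simpson reversal.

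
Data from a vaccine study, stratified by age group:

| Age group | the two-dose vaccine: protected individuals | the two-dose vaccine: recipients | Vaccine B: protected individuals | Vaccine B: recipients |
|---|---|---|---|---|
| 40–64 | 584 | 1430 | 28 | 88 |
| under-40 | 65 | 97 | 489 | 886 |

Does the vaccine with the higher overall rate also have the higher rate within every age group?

40–64: the two-dose vaccine 584/1430 = 40.8%, Vaccine B 28/88 = 31.8% → the two-dose vaccine
Under-40: the two-dose vaccine 65/97 = 67.0%, Vaccine B 489/886 = 55.2% → the two-dose vaccine
Overall: the two-dose vaccine 649/1527 = 42.5%, Vaccine B 517/974 = 53.1% → Vaccine B
The two-dose vaccine wins each age group but Vaccine B wins overall — the comparison reverses. The two-dose vaccine's recipients skew toward 40–64, which has a lower base rate.

No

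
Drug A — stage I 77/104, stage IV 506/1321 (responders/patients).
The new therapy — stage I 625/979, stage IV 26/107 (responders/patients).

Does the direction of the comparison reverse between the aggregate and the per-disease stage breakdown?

Yes

Stage I: Drug A 77/104 = 74.0%, the new therapy 625/979 = 63.8% → Drug A
Stage IV: Drug A 506/1321 = 38.3%, the new therapy 26/107 = 24.3% → Drug A
Overall: Drug A 583/1425 = 40.9%, the new therapy 651/1086 = 59.9% → the new therapy
Drug A wins each disease group but the new therapy wins overall — the comparison reverses. Drug A's patients skew toward stage IV, which has a lower base rate.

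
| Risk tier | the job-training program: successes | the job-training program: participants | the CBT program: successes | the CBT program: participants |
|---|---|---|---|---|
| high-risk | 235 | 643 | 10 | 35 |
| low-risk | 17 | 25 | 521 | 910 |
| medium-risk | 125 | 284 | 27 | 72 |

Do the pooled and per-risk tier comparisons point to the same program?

High-risk: the job-training program 235/643 = 36.5%, the CBT program 10/35 = 28.6% → the job-training program
Low-risk: the job-training program 17/25 = 68.0%, the CBT program 521/910 = 57.3% → the job-training program
Medium-risk: the job-training program 125/284 = 44.0%, the CBT program 27/72 = 37.5% → the job-training program
Overall: the job-training program 377/952 = 39.6%, the CBT program 558/1017 = 54.9% → the CBT program
The job-training program wins each risk group but the CBT program wins overall — the comparison reverses. The job-training program's participants skew toward high-risk, which has a lower base rate.

No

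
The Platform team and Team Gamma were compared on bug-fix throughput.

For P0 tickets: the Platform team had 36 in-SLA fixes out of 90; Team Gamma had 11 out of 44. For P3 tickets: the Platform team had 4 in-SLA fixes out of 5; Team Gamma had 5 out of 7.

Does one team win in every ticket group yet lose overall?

No

P0: the Platform team 36/90 = 40.0%, Team Gamma 11/44 = 25.0% → the Platform team
P3: the Platform team 4/5 = 80.0%, Team Gamma 5/7 = 71.4% → the Platform team
Overall: the Platform team 40/95 = 42.1%, Team Gamma 16/51 = 31.4% → the Platform team
The Platform team wins overall and in every ticket group — no reversal.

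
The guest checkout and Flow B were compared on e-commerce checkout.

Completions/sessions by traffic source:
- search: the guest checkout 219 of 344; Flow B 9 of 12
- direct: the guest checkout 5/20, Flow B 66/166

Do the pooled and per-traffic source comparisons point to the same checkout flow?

Search: the guest checkout 219/344 = 63.7%, Flow B 9/12 = 75.0% → Flow B
Direct: the guest checkout 5/20 = 25.0%, Flow B 66/166 = 39.8% → Flow B
Overall: the guest checkout 224/364 = 61.5%, Flow B 75/178 = 42.1% → the guest checkout
Flow B wins each traffic group but the guest checkout wins overall — the comparison reverses. Flow B's sessions skew toward direct, which has a lower base rate.

No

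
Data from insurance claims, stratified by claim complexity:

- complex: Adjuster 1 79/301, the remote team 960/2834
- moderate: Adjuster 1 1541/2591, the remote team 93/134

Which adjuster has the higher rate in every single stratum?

the remote team

Complex: Adjuster 1 79/301 = 26.2%, the remote team 960/2834 = 33.9% → the remote team
Moderate: Adjuster 1 1541/2591 = 59.5%, the remote team 93/134 = 69.4% → the remote team
The remote team has the higher rate in both groups.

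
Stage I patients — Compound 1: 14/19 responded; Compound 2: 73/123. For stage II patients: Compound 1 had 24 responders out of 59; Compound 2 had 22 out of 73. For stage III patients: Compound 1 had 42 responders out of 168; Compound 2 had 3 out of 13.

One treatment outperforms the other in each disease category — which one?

Stage I: Compound 1 14/19 = 73.7%, Compound 2 73/123 = 59.3% → Compound 1
Stage II: Compound 1 24/59 = 40.7%, Compound 2 22/73 = 30.1% → Compound 1
Stage III: Compound 1 42/168 = 25.0%, Compound 2 3/13 = 23.1% → Compound 1
Compound 1 has the higher rate in all 3 groups.

Compound 1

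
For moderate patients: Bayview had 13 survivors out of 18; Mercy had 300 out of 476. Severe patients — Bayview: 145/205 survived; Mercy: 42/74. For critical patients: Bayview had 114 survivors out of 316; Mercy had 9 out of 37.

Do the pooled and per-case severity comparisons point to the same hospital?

Moderate: Bayview 13/18 = 72.2%, Mercy 300/476 = 63.0% → Bayview
Severe: Bayview 145/205 = 70.7%, Mercy 42/74 = 56.8% → Bayview
Critical: Bayview 114/316 = 36.1%, Mercy 9/37 = 24.3% → Bayview
Overall: Bayview 272/539 = 50.5%, Mercy 351/587 = 59.8% → Mercy
Bayview wins each case group but Mercy wins overall — the comparison reverses. Bayview's patients skew toward critical, which has a lower base rate.

No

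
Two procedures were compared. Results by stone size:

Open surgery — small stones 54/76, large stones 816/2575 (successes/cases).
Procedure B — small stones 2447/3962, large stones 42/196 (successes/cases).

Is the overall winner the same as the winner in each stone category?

No

Small stones: open surgery 54/76 = 71.1%, Procedure B 2447/3962 = 61.8% → open surgery
Large stones: open surgery 816/2575 = 31.7%, Procedure B 42/196 = 21.4% → open surgery
Overall: open surgery 870/2651 = 32.8%, Procedure B 2489/4158 = 59.9% → Procedure B
Open surgery wins each stone group but Procedure B wins overall — the comparison reverses. Open surgery's cases skew toward large stones, which has a lower base rate.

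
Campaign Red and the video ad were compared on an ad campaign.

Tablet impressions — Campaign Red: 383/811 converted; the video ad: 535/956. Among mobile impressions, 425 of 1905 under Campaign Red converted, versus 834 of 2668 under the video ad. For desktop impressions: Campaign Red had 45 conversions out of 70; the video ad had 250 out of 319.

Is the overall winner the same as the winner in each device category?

Yes

Tablet: Campaign Red 383/811 = 47.2%, the video ad 535/956 = 56.0% → the video ad
Mobile: Campaign Red 425/1905 = 22.3%, the video ad 834/2668 = 31.3% → the video ad
Desktop: Campaign Red 45/70 = 64.3%, the video ad 250/319 = 78.4% → the video ad
Overall: Campaign Red 853/2786 = 30.6%, the video ad 1619/3943 = 41.1% → the video ad
The video ad wins overall and in every device group — no reversal.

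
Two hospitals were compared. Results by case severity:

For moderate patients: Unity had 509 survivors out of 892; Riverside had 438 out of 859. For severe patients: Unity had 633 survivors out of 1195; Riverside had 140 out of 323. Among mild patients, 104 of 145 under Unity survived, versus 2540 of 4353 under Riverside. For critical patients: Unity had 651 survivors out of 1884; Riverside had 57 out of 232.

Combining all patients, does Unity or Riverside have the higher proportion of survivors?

Moderate: Unity 509/892 = 57.1%, Riverside 438/859 = 51.0% → Unity
Severe: Unity 633/1195 = 53.0%, Riverside 140/323 = 43.3% → Unity
Mild: Unity 104/145 = 71.7%, Riverside 2540/4353 = 58.4% → Unity
Critical: Unity 651/1884 = 34.6%, Riverside 57/232 = 24.6% → Unity
Overall: Unity 1897/4116 = 46.1%, Riverside 3175/5767 = 55.1% → Riverside
(Unity wins every case group but Riverside wins overall — Unity's patients skew toward the low-rate critical group.)

Riverside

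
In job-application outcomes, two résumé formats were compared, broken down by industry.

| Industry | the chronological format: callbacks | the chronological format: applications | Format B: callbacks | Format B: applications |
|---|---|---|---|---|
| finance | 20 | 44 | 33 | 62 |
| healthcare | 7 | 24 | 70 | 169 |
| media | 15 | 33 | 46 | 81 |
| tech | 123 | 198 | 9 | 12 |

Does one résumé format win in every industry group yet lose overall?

Yes

Finance: the chronological format 20/44 = 45.5%, Format B 33/62 = 53.2% → Format B
Healthcare: the chronological format 7/24 = 29.2%, Format B 70/169 = 41.4% → Format B
Media: the chronological format 15/33 = 45.5%, Format B 46/81 = 56.8% → Format B
Tech: the chronological format 123/198 = 62.1%, Format B 9/12 = 75.0% → Format B
Overall: the chronological format 165/299 = 55.2%, Format B 158/324 = 48.8% → the chronological format
Format B wins each industry group but the chronological format wins overall — the comparison reverses. Format B's applications skew toward healthcare, which has a lower base rate.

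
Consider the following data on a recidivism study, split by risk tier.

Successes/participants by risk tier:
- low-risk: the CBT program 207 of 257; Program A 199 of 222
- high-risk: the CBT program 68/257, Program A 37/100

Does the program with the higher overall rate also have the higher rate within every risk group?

Yes

Low-risk: the CBT program 207/257 = 80.5%, Program A 199/222 = 89.6% → Program A
High-risk: the CBT program 68/257 = 26.5%, Program A 37/100 = 37.0% → Program A
Overall: the CBT program 275/514 = 53.5%, Program A 236/322 = 73.3% → Program A
Program A wins overall and in every risk group — no reversal.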